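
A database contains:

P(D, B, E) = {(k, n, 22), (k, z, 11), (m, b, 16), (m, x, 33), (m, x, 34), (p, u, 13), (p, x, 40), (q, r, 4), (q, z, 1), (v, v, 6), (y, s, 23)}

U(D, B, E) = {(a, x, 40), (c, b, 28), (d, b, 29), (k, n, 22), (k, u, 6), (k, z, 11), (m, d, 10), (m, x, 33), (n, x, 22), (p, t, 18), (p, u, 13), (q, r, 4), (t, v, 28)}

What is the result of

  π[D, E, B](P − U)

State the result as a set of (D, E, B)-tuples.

{(m, 16, b), (m, 34, x), (p, 40, x), (q, 1, z), (v, 6, v), (y, 23, s)}

Taking the difference: {(m, b, 16), (m, x, 34), (p, x, 40), (q, z, 1), (v, v, 6), (y, s, 23)}
Keep only column(s) D, E, B: {(m, 16, b), (m, 34, x), (p, 40, x), (q, 1, z), (v, 6, v), (y, 23, s)}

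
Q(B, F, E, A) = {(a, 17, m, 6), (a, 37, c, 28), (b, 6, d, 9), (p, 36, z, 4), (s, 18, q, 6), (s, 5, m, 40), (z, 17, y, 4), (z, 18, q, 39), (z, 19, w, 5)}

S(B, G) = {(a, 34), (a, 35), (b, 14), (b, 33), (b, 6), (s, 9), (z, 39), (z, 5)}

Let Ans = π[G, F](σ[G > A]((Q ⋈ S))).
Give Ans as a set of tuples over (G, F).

{(14, 6), (33, 6), (34, 17), (34, 37), (35, 17), (35, 37), (39, 17), (39, 19), (5, 17), (9, 18)}

Q ⋈ S (natural join on B): {(a, 17, m, 6, 34), (a, 17, m, 6, 35), (a, 37, c, 28, 34), (a, 37, c, 28, 35), (b, 6, d, 9, 14), (b, 6, d, 9, 33), (b, 6, d, 9, 6), (s, 18, q, 6, 9), (s, 5, m, 40, 9), (z, 17, y, 4, 39), (z, 17, y, 4, 5), (z, 18, q, 39, 39), (z, 18, q, 39, 5), (z, 19, w, 5, 39), (z, 19, w, 5, 5)}
Selection G > A: {(a, 17, m, 6, 34), (a, 17, m, 6, 35), (a, 37, c, 28, 34), (a, 37, c, 28, 35), (b, 6, d, 9, 14), (b, 6, d, 9, 33), (s, 18, q, 6, 9), (z, 17, y, 4, 39), (z, 17, y, 4, 5), (z, 19, w, 5, 39)}
Projecting to G, F: {(14, 6), (33, 6), (34, 17), (34, 37), (35, 17), (35, 37), (39, 17), (39, 19), (5, 17), (9, 18)}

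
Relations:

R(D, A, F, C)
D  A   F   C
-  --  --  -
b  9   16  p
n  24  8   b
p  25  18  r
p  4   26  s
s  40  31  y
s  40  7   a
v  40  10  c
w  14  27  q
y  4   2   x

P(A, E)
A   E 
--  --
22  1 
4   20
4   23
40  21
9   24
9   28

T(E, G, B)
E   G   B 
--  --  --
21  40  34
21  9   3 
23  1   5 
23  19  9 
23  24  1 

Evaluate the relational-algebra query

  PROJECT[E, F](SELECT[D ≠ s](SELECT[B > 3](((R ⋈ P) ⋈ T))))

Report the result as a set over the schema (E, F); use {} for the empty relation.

Natural join on A: {(b, 9, 16, p, 24), (b, 9, 16, p, 28), (p, 4, 26, s, 20), (p, 4, 26, s, 23), (s, 40, 31, y, 21), (s, 40, 7, a, 21), (v, 40, 10, c, 21), (y, 4, 2, x, 20), (y, 4, 2, x, 23)}
Natural join on E: {(p, 4, 26, s, 23, 1, 5), (p, 4, 26, s, 23, 19, 9), (p, 4, 26, s, 23, 24, 1), (s, 40, 31, y, 21, 40, 34), (s, 40, 31, y, 21, 9, 3), (s, 40, 7, a, 21, 40, 34), (s, 40, 7, a, 21, 9, 3), (v, 40, 10, c, 21, 40, 34), (v, 40, 10, c, 21, 9, 3), (y, 4, 2, x, 23, 1, 5), (y, 4, 2, x, 23, 19, 9), (y, 4, 2, x, 23, 24, 1)}
σ[B > 3]: keep tuples satisfying B > 3 → {(p, 4, 26, s, 23, 1, 5), (p, 4, 26, s, 23, 19, 9), (s, 40, 31, y, 21, 40, 34), (s, 40, 7, a, 21, 40, 34), (v, 40, 10, c, 21, 40, 34), (y, 4, 2, x, 23, 1, 5), (y, 4, 2, x, 23, 19, 9)}
σ[D ≠ s]: keep tuples satisfying D ≠ s → {(p, 4, 26, s, 23, 1, 5), (p, 4, 26, s, 23, 19, 9), (v, 40, 10, c, 21, 40, 34), (y, 4, 2, x, 23, 1, 5), (y, 4, 2, x, 23, 19, 9)}
π_{E, F} gives {(21, 10), (23, 2), (23, 26)} (2 duplicate(s) eliminated).

{(21, 10), (23, 2), (23, 26)}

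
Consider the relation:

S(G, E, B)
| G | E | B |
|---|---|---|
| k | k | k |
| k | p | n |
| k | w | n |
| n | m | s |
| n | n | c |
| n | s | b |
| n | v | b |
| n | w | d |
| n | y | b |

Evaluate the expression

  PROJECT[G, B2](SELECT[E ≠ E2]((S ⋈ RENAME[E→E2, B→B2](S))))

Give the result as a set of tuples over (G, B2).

{(k, k), (k, n), (n, b), (n, c), (n, d), (n, s)}

ρ[E→E2, B→B2]: schema becomes (G, E2, B2); tuples unchanged.
Natural join on G: {(k, k, k, k, k), (k, k, k, p, n), (k, k, k, w, n), (k, p, n, k, k), (k, p, n, p, n), (k, p, n, w, n), (k, w, n, k, k), (k, w, n, p, n), (k, w, n, w, n), (n, m, s, m, s), (n, m, s, n, c), (n, m, s, s, b), (n, m, s, v, b), (n, m, s, w, d), (n, m, s, y, b), (n, n, c, m, s), (n, n, c, n, c), (n, n, c, s, b), (n, n, c, v, b), (n, n, c, w, d), (n, n, c, y, b), (n, s, b, m, s), (n, s, b, n, c), (n, s, b, s, b), (n, s, b, v, b), (n, s, b, w, d), (n, s, b, y, b), (n, v, b, m, s), (n, v, b, n, c), (n, v, b, s, b), (n, v, b, v, b), (n, v, b, w, d), (n, v, b, y, b), (n, w, d, m, s), (n, w, d, n, c), (n, w, d, s, b), (n, w, d, v, b), (n, w, d, w, d), (n, w, d, y, b), (n, y, b, m, s), (n, y, b, n, c), (n, y, b, s, b), (n, y, b, v, b), (n, y, b, w, d), (n, y, b, y, b)}
Filtering on E ≠ E2 leaves {(k, k, k, p, n), (k, k, k, w, n), (k, p, n, k, k), (k, p, n, w, n), (k, w, n, k, k), (k, w, n, p, n), (n, m, s, n, c), (n, m, s, s, b), (n, m, s, v, b), (n, m, s, w, d), (n, m, s, y, b), (n, n, c, m, s), (n, n, c, s, b), (n, n, c, v, b), (n, n, c, w, d), (n, n, c, y, b), (n, s, b, m, s), (n, s, b, n, c), (n, s, b, v, b), (n, s, b, w, d), (n, s, b, y, b), (n, v, b, m, s), (n, v, b, n, c), (n, v, b, s, b), (n, v, b, w, d), (n, v, b, y, b), (n, w, d, m, s), (n, w, d, n, c), (n, w, d, s, b), (n, w, d, v, b), (n, w, d, y, b), (n, y, b, m, s), (n, y, b, n, c), (n, y, b, s, b), (n, y, b, v, b), (n, y, b, w, d)}.
π_{G, B2} gives {(k, k), (k, n), (n, b), (n, c), (n, d), (n, s)} (30 duplicate(s) eliminated).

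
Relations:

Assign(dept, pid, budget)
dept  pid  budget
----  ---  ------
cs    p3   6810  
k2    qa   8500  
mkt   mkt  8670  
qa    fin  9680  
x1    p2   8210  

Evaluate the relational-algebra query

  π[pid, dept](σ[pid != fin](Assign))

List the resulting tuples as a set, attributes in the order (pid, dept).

{(mkt, mkt), (p2, x1), (p3, cs), (qa, k2)}

σ[pid != fin]: keep tuples satisfying pid != fin → {(cs, p3, 6810), (k2, qa, 8500), (mkt, mkt, 8670), (x1, p2, 8210)}
Projecting to pid, dept: {(mkt, mkt), (p2, x1), (p3, cs), (qa, k2)}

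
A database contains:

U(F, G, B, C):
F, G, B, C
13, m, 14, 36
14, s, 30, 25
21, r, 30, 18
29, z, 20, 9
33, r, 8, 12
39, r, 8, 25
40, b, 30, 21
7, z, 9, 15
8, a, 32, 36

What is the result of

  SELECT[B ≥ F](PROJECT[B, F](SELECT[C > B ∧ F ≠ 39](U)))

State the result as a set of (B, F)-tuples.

{(14, 13), (32, 8), (9, 7)}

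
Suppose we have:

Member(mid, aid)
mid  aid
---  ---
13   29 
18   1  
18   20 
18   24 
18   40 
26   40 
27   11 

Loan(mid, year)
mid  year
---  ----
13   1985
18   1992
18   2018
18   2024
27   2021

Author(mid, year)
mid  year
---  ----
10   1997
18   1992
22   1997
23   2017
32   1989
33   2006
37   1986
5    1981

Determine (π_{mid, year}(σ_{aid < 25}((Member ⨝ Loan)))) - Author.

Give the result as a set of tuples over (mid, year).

Joining Member and Loan on mid yields {(13, 29, 1985), (18, 1, 1992), (18, 1, 2018), (18, 1, 2024), (18, 20, 1992), (18, 20, 2018), (18, 20, 2024), (18, 24, 1992), (18, 24, 2018), (18, 24, 2024), (18, 40, 1992), (18, 40, 2018), (18, 40, 2024), (27, 11, 2021)}.
σ[aid < 25]: keep tuples satisfying aid < 25 → {(18, 1, 1992), (18, 1, 2018), (18, 1, 2024), (18, 20, 1992), (18, 20, 2018), (18, 20, 2024), (18, 24, 1992), (18, 24, 2018), (18, 24, 2024), (27, 11, 2021)}
Keep only column(s) mid, year (6 duplicate(s) eliminated): {(18, 1992), (18, 2018), (18, 2024), (27, 2021)}
Taking the difference: {(18, 2018), (18, 2024), (27, 2021)}

{(18, 2018), (18, 2024), (27, 2021)}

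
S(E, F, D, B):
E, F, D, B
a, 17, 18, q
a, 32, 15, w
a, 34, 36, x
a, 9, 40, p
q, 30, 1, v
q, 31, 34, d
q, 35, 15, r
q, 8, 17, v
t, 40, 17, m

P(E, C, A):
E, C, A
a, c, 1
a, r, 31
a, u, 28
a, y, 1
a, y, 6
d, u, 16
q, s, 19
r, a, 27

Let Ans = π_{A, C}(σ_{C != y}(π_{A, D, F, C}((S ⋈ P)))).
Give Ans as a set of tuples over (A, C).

Joining S and P on E yields {(a, 17, 18, q, c, 1), (a, 17, 18, q, r, 31), (a, 17, 18, q, u, 28), (a, 17, 18, q, y, 1), (a, 17, 18, q, y, 6), (a, 32, 15, w, c, 1), (a, 32, 15, w, r, 31), (a, 32, 15, w, u, 28), (a, 32, 15, w, y, 1), (a, 32, 15, w, y, 6), (a, 34, 36, x, c, 1), (a, 34, 36, x, r, 31), (a, 34, 36, x, u, 28), (a, 34, 36, x, y, 1), (a, 34, 36, x, y, 6), (a, 9, 40, p, c, 1), (a, 9, 40, p, r, 31), (a, 9, 40, p, u, 28), (a, 9, 40, p, y, 1), (a, 9, 40, p, y, 6), (q, 30, 1, v, s, 19), (q, 31, 34, d, s, 19), (q, 35, 15, r, s, 19), (q, 8, 17, v, s, 19)}.
π_{A, D, F, C} gives {(1, 15, 32, c), (1, 15, 32, y), (1, 18, 17, c), (1, 18, 17, y), (1, 36, 34, c), (1, 36, 34, y), (1, 40, 9, c), (1, 40, 9, y), (19, 1, 30, s), (19, 15, 35, s), (19, 17, 8, s), (19, 34, 31, s), (28, 15, 32, u), (28, 18, 17, u), (28, 36, 34, u), (28, 40, 9, u), (31, 15, 32, r), (31, 18, 17, r), (31, 36, 34, r), (31, 40, 9, r), (6, 15, 32, y), (6, 18, 17, y), (6, 36, 34, y), (6, 40, 9, y)}.
Selection C != y: {(1, 15, 32, c), (1, 18, 17, c), (1, 36, 34, c), (1, 40, 9, c), (19, 1, 30, s), (19, 15, 35, s), (19, 17, 8, s), (19, 34, 31, s), (28, 15, 32, u), (28, 18, 17, u), (28, 36, 34, u), (28, 40, 9, u), (31, 15, 32, r), (31, 18, 17, r), (31, 36, 34, r), (31, 40, 9, r)}
π_{A, C} gives {(1, c), (19, s), (28, u), (31, r)} (12 duplicate(s) eliminated).

{(1, c), (19, s), (28, u), (31, r)}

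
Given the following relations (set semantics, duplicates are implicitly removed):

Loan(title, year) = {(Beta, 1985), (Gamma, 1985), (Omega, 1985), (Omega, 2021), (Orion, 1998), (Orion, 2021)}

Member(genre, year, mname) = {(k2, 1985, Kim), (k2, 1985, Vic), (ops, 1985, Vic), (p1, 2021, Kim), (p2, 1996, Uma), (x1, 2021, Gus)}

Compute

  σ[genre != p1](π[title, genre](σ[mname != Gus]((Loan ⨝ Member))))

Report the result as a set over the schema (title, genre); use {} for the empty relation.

{(Beta, k2), (Beta, ops), (Gamma, k2), (Gamma, ops), (Omega, k2), (Omega, ops)}

Joining Loan and Member on year yields {(Beta, 1985, k2, Kim), (Beta, 1985, k2, Vic), (Beta, 1985, ops, Vic), (Gamma, 1985, k2, Kim), (Gamma, 1985, k2, Vic), (Gamma, 1985, ops, Vic), (Omega, 1985, k2, Kim), (Omega, 1985, k2, Vic), (Omega, 1985, ops, Vic), (Omega, 2021, p1, Kim), (Omega, 2021, x1, Gus), (Orion, 2021, p1, Kim), (Orion, 2021, x1, Gus)}.
σ[mname != Gus]: keep tuples satisfying mname != Gus → {(Beta, 1985, k2, Kim), (Beta, 1985, k2, Vic), (Beta, 1985, ops, Vic), (Gamma, 1985, k2, Kim), (Gamma, 1985, k2, Vic), (Gamma, 1985, ops, Vic), (Omega, 1985, k2, Kim), (Omega, 1985, k2, Vic), (Omega, 1985, ops, Vic), (Omega, 2021, p1, Kim), (Orion, 2021, p1, Kim)}
Projecting to title, genre (3 duplicate(s) eliminated): {(Beta, k2), (Beta, ops), (Gamma, k2), (Gamma, ops), (Omega, k2), (Omega, ops), (Omega, p1), (Orion, p1)}
σ[genre != p1]: keep tuples satisfying genre != p1 → {(Beta, k2), (Beta, ops), (Gamma, k2), (Gamma, ops), (Omega, k2), (Omega, ops)}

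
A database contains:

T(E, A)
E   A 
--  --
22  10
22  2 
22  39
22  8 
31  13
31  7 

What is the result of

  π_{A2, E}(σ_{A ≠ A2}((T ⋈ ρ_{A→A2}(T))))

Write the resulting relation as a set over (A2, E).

{(10, 22), (13, 31), (2, 22), (39, 22), (7, 31), (8, 22)}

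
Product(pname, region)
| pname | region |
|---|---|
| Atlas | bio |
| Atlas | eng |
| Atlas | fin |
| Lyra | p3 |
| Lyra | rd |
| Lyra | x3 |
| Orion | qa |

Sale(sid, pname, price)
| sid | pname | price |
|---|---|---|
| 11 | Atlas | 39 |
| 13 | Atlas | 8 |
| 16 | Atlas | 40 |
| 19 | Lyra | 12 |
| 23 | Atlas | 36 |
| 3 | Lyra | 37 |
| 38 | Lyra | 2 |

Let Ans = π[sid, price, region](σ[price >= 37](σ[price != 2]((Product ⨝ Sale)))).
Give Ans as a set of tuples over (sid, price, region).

{(11, 39, bio), (11, 39, eng), (11, 39, fin), (16, 40, bio), (16, 40, eng), (16, 40, fin), (3, 37, p3), (3, 37, rd), (3, 37, x3)}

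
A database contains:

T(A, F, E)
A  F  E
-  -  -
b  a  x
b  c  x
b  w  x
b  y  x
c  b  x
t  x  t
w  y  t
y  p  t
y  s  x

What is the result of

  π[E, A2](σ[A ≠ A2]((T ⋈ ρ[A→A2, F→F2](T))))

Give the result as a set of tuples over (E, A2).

{(t, t), (t, w), (t, y), (x, b), (x, c), (x, y)}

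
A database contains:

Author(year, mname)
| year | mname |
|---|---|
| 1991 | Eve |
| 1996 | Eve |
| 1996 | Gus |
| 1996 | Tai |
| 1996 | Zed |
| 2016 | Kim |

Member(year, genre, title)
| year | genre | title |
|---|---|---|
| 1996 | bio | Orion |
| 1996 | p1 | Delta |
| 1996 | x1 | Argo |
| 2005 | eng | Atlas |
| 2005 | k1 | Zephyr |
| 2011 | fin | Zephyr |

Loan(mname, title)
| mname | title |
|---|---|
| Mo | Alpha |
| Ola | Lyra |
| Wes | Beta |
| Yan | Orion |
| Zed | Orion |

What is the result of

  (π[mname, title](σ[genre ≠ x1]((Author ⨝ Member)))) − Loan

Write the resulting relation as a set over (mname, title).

Joining Author and Member on year yields {(1996, Eve, bio, Orion), (1996, Eve, p1, Delta), (1996, Eve, x1, Argo), (1996, Gus, bio, Orion), (1996, Gus, p1, Delta), (1996, Gus, x1, Argo), (1996, Tai, bio, Orion), (1996, Tai, p1, Delta), (1996, Tai, x1, Argo), (1996, Zed, bio, Orion), (1996, Zed, p1, Delta), (1996, Zed, x1, Argo)}.
Apply σ_{genre ≠ x1}; surviving tuples: {(1996, Eve, bio, Orion), (1996, Eve, p1, Delta), (1996, Gus, bio, Orion), (1996, Gus, p1, Delta), (1996, Tai, bio, Orion), (1996, Tai, p1, Delta), (1996, Zed, bio, Orion), (1996, Zed, p1, Delta)}
Keep only column(s) mname, title: {(Eve, Delta), (Eve, Orion), (Gus, Delta), (Gus, Orion), (Tai, Delta), (Tai, Orion), (Zed, Delta), (Zed, Orion)}
Taking the difference: {(Eve, Delta), (Eve, Orion), (Gus, Delta), (Gus, Orion), (Tai, Delta), (Tai, Orion), (Zed, Delta)}

{(Eve, Delta), (Eve, Orion), (Gus, Delta), (Gus, Orion), (Tai, Delta), (Tai, Orion), (Zed, Delta)}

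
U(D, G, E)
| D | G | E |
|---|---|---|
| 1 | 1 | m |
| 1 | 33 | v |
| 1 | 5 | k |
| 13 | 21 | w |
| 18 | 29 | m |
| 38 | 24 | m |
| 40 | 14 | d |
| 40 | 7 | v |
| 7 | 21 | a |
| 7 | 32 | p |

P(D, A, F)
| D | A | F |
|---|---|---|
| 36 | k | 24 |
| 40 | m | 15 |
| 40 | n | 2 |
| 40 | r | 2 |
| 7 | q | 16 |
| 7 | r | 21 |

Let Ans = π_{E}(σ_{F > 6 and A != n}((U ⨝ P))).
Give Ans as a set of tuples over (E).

U ⋈ P (natural join on D): {(40, 14, d, m, 15), (40, 14, d, n, 2), (40, 14, d, r, 2), (40, 7, v, m, 15), (40, 7, v, n, 2), (40, 7, v, r, 2), (7, 21, a, q, 16), (7, 21, a, r, 21), (7, 32, p, q, 16), (7, 32, p, r, 21)}
Selection F > 6 and A != n: {(40, 14, d, m, 15), (40, 7, v, m, 15), (7, 21, a, q, 16), (7, 21, a, r, 21), (7, 32, p, q, 16), (7, 32, p, r, 21)}
π_{E} gives {a, d, p, v} (2 duplicate(s) eliminated).

{a, d, p, v}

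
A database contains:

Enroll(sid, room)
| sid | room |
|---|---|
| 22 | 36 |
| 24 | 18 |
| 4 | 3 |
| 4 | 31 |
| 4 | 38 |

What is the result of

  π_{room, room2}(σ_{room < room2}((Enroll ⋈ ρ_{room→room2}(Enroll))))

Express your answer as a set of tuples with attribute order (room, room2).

{(3, 31), (3, 38), (31, 38)}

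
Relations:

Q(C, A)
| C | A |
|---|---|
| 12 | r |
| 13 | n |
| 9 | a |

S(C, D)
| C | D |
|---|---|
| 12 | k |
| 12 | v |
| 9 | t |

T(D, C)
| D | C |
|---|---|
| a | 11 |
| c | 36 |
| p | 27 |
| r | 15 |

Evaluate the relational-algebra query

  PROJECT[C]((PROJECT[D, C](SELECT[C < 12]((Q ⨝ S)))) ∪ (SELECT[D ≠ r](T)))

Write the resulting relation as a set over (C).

{11, 27, 36, 9}

Natural join on C: {(12, r, k), (12, r, v), (9, a, t)}
σ[C < 12]: keep tuples satisfying C < 12 → {(9, a, t)}
π[D, C]: project onto (D, C) → {(t, 9)}
σ[D ≠ r]: keep tuples satisfying D ≠ r → {(a, 11), (c, 36), (p, 27)}
Taking the union: {(a, 11), (c, 36), (p, 27), (t, 9)}
π[C]: project onto (C) → {11, 27, 36, 9}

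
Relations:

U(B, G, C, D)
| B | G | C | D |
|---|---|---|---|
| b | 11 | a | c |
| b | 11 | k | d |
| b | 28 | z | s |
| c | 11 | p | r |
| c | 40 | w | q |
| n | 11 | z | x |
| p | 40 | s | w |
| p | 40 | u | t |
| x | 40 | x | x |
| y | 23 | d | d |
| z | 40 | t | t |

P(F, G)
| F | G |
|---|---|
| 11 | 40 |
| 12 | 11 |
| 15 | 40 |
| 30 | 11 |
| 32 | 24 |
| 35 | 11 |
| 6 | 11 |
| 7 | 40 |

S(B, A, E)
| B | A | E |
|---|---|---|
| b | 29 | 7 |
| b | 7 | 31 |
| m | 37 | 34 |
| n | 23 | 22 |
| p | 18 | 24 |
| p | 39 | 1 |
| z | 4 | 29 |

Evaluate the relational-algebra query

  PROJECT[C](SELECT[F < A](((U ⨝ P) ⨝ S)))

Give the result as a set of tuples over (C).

{a, k, s, u, z}

U ⋈ P (natural join on G): {(b, 11, a, c, 12), (b, 11, a, c, 30), (b, 11, a, c, 35), (b, 11, a, c, 6), (b, 11, k, d, 12), (b, 11, k, d, 30), (b, 11, k, d, 35), (b, 11, k, d, 6), (c, 11, p, r, 12), (c, 11, p, r, 30), (c, 11, p, r, 35), (c, 11, p, r, 6), (c, 40, w, q, 11), (c, 40, w, q, 15), (c, 40, w, q, 7), (n, 11, z, x, 12), (n, 11, z, x, 30), (n, 11, z, x, 35), (n, 11, z, x, 6), (p, 40, s, w, 11), (p, 40, s, w, 15), (p, 40, s, w, 7), (p, 40, u, t, 11), (p, 40, u, t, 15), (p, 40, u, t, 7), (x, 40, x, x, 11), (x, 40, x, x, 15), (x, 40, x, x, 7), (z, 40, t, t, 11), (z, 40, t, t, 15), (z, 40, t, t, 7)}
(U ⨝ P) ⋈ S (natural join on B): {(b, 11, a, c, 12, 29, 7), (b, 11, a, c, 12, 7, 31), (b, 11, a, c, 30, 29, 7), (b, 11, a, c, 30, 7, 31), (b, 11, a, c, 35, 29, 7), (b, 11, a, c, 35, 7, 31), (b, 11, a, c, 6, 29, 7), (b, 11, a, c, 6, 7, 31), (b, 11, k, d, 12, 29, 7), (b, 11, k, d, 12, 7, 31), (b, 11, k, d, 30, 29, 7), (b, 11, k, d, 30, 7, 31), (b, 11, k, d, 35, 29, 7), (b, 11, k, d, 35, 7, 31), (b, 11, k, d, 6, 29, 7), (b, 11, k, d, 6, 7, 31), (n, 11, z, x, 12, 23, 22), (n, 11, z, x, 30, 23, 22), (n, 11, z, x, 35, 23, 22), (n, 11, z, x, 6, 23, 22), (p, 40, s, w, 11, 18, 24), (p, 40, s, w, 11, 39, 1), (p, 40, s, w, 15, 18, 24), (p, 40, s, w, 15, 39, 1), (p, 40, s, w, 7, 18, 24), (p, 40, s, w, 7, 39, 1), (p, 40, u, t, 11, 18, 24), (p, 40, u, t, 11, 39, 1), (p, 40, u, t, 15, 18, 24), (p, 40, u, t, 15, 39, 1), (p, 40, u, t, 7, 18, 24), (p, 40, u, t, 7, 39, 1), (z, 40, t, t, 11, 4, 29), (z, 40, t, t, 15, 4, 29), (z, 40, t, t, 7, 4, 29)}
Apply σ_{F < A}; surviving tuples: {(b, 11, a, c, 12, 29, 7), (b, 11, a, c, 6, 29, 7), (b, 11, a, c, 6, 7, 31), (b, 11, k, d, 12, 29, 7), (b, 11, k, d, 6, 29, 7), (b, 11, k, d, 6, 7, 31), (n, 11, z, x, 12, 23, 22), (n, 11, z, x, 6, 23, 22), (p, 40, s, w, 11, 18, 24), (p, 40, s, w, 11, 39, 1), (p, 40, s, w, 15, 18, 24), (p, 40, s, w, 15, 39, 1), (p, 40, s, w, 7, 18, 24), (p, 40, s, w, 7, 39, 1), (p, 40, u, t, 11, 18, 24), (p, 40, u, t, 11, 39, 1), (p, 40, u, t, 15, 18, 24), (p, 40, u, t, 15, 39, 1), (p, 40, u, t, 7, 18, 24), (p, 40, u, t, 7, 39, 1)}
π_{C} gives {a, k, s, u, z} (15 duplicate(s) eliminated).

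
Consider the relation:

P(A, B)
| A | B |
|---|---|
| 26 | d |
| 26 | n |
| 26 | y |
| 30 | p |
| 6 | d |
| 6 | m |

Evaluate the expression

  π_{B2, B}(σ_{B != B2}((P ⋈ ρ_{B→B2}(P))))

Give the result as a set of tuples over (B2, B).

{(d, m), (d, n), (d, y), (m, d), (n, d), (n, y), (y, d), (y, n)}

ρ[B→B2]: schema becomes (A, B2); tuples unchanged.
Joining P and ρ_{B→B2}(P) on A yields {(26, d, d), (26, d, n), (26, d, y), (26, n, d), (26, n, n), (26, n, y), (26, y, d), (26, y, n), (26, y, y), (30, p, p), (6, d, d), (6, d, m), (6, m, d), (6, m, m)}.
Filtering on B != B2 leaves {(26, d, n), (26, d, y), (26, n, d), (26, n, y), (26, y, d), (26, y, n), (6, d, m), (6, m, d)}.
π[B2, B]: project onto (B2, B) → {(d, m), (d, n), (d, y), (m, d), (n, d), (n, y), (y, d), (y, n)}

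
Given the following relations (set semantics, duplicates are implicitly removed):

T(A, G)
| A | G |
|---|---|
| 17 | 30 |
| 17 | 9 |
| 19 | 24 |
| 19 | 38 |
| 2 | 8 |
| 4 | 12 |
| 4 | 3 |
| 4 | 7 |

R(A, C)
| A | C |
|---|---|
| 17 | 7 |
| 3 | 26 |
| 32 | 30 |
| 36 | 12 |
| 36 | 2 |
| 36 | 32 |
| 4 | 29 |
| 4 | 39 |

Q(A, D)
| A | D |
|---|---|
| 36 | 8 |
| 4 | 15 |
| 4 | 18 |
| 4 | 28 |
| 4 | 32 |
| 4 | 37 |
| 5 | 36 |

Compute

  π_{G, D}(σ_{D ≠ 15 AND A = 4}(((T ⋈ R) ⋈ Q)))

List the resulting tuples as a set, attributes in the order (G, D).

{(12, 18), (12, 28), (12, 32), (12, 37), (3, 18), (3, 28), (3, 32), (3, 37), (7, 18), (7, 28), (7, 32), (7, 37)}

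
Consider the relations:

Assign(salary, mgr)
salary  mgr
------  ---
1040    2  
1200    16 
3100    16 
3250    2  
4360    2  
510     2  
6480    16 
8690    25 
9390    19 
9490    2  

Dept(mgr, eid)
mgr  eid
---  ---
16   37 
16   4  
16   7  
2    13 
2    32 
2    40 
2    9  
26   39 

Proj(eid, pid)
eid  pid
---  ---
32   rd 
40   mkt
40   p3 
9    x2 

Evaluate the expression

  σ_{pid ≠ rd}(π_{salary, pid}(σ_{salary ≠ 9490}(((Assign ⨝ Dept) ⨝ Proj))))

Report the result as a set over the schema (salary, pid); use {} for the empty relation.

{(1040, mkt), (1040, p3), (1040, x2), (3250, mkt), (3250, p3), (3250, x2), (4360, mkt), (4360, p3), (4360, x2), (510, mkt), (510, p3), (510, x2)}

Assign ⋈ Dept (natural join on mgr): {(1040, 2, 13), (1040, 2, 32), (1040, 2, 40), (1040, 2, 9), (1200, 16, 37), (1200, 16, 4), (1200, 16, 7), (3100, 16, 37), (3100, 16, 4), (3100, 16, 7), (3250, 2, 13), (3250, 2, 32), (3250, 2, 40), (3250, 2, 9), (4360, 2, 13), (4360, 2, 32), (4360, 2, 40), (4360, 2, 9), (510, 2, 13), (510, 2, 32), (510, 2, 40), (510, 2, 9), (6480, 16, 37), (6480, 16, 4), (6480, 16, 7), (9490, 2, 13), (9490, 2, 32), (9490, 2, 40), (9490, 2, 9)}
(Assign ⨝ Dept) ⋈ Proj (natural join on eid): {(1040, 2, 32, rd), (1040, 2, 40, mkt), (1040, 2, 40, p3), (1040, 2, 9, x2), (3250, 2, 32, rd), (3250, 2, 40, mkt), (3250, 2, 40, p3), (3250, 2, 9, x2), (4360, 2, 32, rd), (4360, 2, 40, mkt), (4360, 2, 40, p3), (4360, 2, 9, x2), (510, 2, 32, rd), (510, 2, 40, mkt), (510, 2, 40, p3), (510, 2, 9, x2), (9490, 2, 32, rd), (9490, 2, 40, mkt), (9490, 2, 40, p3), (9490, 2, 9, x2)}
Filtering on salary ≠ 9490 leaves {(1040, 2, 32, rd), (1040, 2, 40, mkt), (1040, 2, 40, p3), (1040, 2, 9, x2), (3250, 2, 32, rd), (3250, 2, 40, mkt), (3250, 2, 40, p3), (3250, 2, 9, x2), (4360, 2, 32, rd), (4360, 2, 40, mkt), (4360, 2, 40, p3), (4360, 2, 9, x2), (510, 2, 32, rd), (510, 2, 40, mkt), (510, 2, 40, p3), (510, 2, 9, x2)}.
π[salary, pid]: project onto (salary, pid) → {(1040, mkt), (1040, p3), (1040, rd), (1040, x2), (3250, mkt), (3250, p3), (3250, rd), (3250, x2), (4360, mkt), (4360, p3), (4360, rd), (4360, x2), (510, mkt), (510, p3), (510, rd), (510, x2)}
Filtering on pid ≠ rd leaves {(1040, mkt), (1040, p3), (1040, x2), (3250, mkt), (3250, p3), (3250, x2), (4360, mkt), (4360, p3), (4360, x2), (510, mkt), (510, p3), (510, x2)}.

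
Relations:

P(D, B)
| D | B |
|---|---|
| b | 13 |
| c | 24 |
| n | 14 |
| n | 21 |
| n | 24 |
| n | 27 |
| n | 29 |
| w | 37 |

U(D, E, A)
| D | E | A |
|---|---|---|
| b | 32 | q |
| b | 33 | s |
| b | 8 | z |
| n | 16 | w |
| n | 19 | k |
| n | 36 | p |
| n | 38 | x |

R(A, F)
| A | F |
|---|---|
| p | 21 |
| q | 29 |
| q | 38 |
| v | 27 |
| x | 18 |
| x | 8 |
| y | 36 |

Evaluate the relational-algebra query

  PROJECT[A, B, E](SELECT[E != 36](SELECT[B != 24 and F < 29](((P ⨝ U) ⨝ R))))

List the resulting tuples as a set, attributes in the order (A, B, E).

{(x, 14, 38), (x, 21, 38), (x, 27, 38), (x, 29, 38)}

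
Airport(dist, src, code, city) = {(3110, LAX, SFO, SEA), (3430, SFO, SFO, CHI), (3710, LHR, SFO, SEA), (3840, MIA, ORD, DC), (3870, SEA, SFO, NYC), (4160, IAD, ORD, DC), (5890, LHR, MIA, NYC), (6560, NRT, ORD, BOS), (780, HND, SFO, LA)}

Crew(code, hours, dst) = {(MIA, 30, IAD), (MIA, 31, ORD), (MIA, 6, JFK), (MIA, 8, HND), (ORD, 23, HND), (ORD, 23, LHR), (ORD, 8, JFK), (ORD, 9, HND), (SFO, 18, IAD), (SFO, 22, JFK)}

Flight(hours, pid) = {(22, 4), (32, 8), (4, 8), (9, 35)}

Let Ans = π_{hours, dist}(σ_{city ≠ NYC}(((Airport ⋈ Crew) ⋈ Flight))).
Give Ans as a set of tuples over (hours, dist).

Joining Airport and Crew on code yields {(3110, LAX, SFO, SEA, 18, IAD), (3110, LAX, SFO, SEA, 22, JFK), (3430, SFO, SFO, CHI, 18, IAD), (3430, SFO, SFO, CHI, 22, JFK), (3710, LHR, SFO, SEA, 18, IAD), (3710, LHR, SFO, SEA, 22, JFK), (3840, MIA, ORD, DC, 23, HND), (3840, MIA, ORD, DC, 23, LHR), (3840, MIA, ORD, DC, 8, JFK), (3840, MIA, ORD, DC, 9, HND), (3870, SEA, SFO, NYC, 18, IAD), (3870, SEA, SFO, NYC, 22, JFK), (4160, IAD, ORD, DC, 23, HND), (4160, IAD, ORD, DC, 23, LHR), (4160, IAD, ORD, DC, 8, JFK), (4160, IAD, ORD, DC, 9, HND), (5890, LHR, MIA, NYC, 30, IAD), (5890, LHR, MIA, NYC, 31, ORD), (5890, LHR, MIA, NYC, 6, JFK), (5890, LHR, MIA, NYC, 8, HND), (6560, NRT, ORD, BOS, 23, HND), (6560, NRT, ORD, BOS, 23, LHR), (6560, NRT, ORD, BOS, 8, JFK), (6560, NRT, ORD, BOS, 9, HND), (780, HND, SFO, LA, 18, IAD), (780, HND, SFO, LA, 22, JFK)}.
Joining (Airport ⋈ Crew) and Flight on hours yields {(3110, LAX, SFO, SEA, 22, JFK, 4), (3430, SFO, SFO, CHI, 22, JFK, 4), (3710, LHR, SFO, SEA, 22, JFK, 4), (3840, MIA, ORD, DC, 9, HND, 35), (3870, SEA, SFO, NYC, 22, JFK, 4), (4160, IAD, ORD, DC, 9, HND, 35), (6560, NRT, ORD, BOS, 9, HND, 35), (780, HND, SFO, LA, 22, JFK, 4)}.
Filtering on city ≠ NYC leaves {(3110, LAX, SFO, SEA, 22, JFK, 4), (3430, SFO, SFO, CHI, 22, JFK, 4), (3710, LHR, SFO, SEA, 22, JFK, 4), (3840, MIA, ORD, DC, 9, HND, 35), (4160, IAD, ORD, DC, 9, HND, 35), (6560, NRT, ORD, BOS, 9, HND, 35), (780, HND, SFO, LA, 22, JFK, 4)}.
Keep only column(s) hours, dist: {(22, 3110), (22, 3430), (22, 3710), (22, 780), (9, 3840), (9, 4160), (9, 6560)}

{(22, 3110), (22, 3430), (22, 3710), (22, 780), (9, 3840), (9, 4160), (9, 6560)}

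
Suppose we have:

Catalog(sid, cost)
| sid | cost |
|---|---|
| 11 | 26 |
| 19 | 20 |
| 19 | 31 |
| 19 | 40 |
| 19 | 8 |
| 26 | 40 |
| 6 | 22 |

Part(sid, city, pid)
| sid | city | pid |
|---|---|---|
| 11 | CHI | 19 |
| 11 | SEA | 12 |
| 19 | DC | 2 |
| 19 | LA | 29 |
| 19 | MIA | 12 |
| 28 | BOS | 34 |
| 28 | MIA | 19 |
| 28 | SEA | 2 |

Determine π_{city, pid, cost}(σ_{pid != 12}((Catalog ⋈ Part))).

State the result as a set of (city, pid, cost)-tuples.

{(CHI, 19, 26), (DC, 2, 20), (DC, 2, 31), (DC, 2, 40), (DC, 2, 8), (LA, 29, 20), (LA, 29, 31), (LA, 29, 40), (LA, 29, 8)}

Natural join on sid: {(11, 26, CHI, 19), (11, 26, SEA, 12), (19, 20, DC, 2), (19, 20, LA, 29), (19, 20, MIA, 12), (19, 31, DC, 2), (19, 31, LA, 29), (19, 31, MIA, 12), (19, 40, DC, 2), (19, 40, LA, 29), (19, 40, MIA, 12), (19, 8, DC, 2), (19, 8, LA, 29), (19, 8, MIA, 12)}
σ[pid != 12]: keep tuples satisfying pid != 12 → {(11, 26, CHI, 19), (19, 20, DC, 2), (19, 20, LA, 29), (19, 31, DC, 2), (19, 31, LA, 29), (19, 40, DC, 2), (19, 40, LA, 29), (19, 8, DC, 2), (19, 8, LA, 29)}
π_{city, pid, cost} gives {(CHI, 19, 26), (DC, 2, 20), (DC, 2, 31), (DC, 2, 40), (DC, 2, 8), (LA, 29, 20), (LA, 29, 31), (LA, 29, 40), (LA, 29, 8)}.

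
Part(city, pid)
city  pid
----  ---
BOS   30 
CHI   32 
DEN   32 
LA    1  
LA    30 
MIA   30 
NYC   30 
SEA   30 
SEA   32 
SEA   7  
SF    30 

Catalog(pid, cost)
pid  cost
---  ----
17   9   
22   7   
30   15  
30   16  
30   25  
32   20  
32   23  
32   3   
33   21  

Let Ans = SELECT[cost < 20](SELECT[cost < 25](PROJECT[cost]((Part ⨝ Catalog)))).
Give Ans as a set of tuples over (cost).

Part ⋈ Catalog (natural join on pid): {(BOS, 30, 15), (BOS, 30, 16), (BOS, 30, 25), (CHI, 32, 20), (CHI, 32, 23), (CHI, 32, 3), (DEN, 32, 20), (DEN, 32, 23), (DEN, 32, 3), (LA, 30, 15), (LA, 30, 16), (LA, 30, 25), (MIA, 30, 15), (MIA, 30, 16), (MIA, 30, 25), (NYC, 30, 15), (NYC, 30, 16), (NYC, 30, 25), (SEA, 30, 15), (SEA, 30, 16), (SEA, 30, 25), (SEA, 32, 20), (SEA, 32, 23), (SEA, 32, 3), (SF, 30, 15), (SF, 30, 16), (SF, 30, 25)}
Keep only column(s) cost (21 duplicate(s) eliminated): {15, 16, 20, 23, 25, 3}
Selection cost < 25: {15, 16, 20, 23, 3}
Selection cost < 20: {15, 16, 3}

{15, 16, 3}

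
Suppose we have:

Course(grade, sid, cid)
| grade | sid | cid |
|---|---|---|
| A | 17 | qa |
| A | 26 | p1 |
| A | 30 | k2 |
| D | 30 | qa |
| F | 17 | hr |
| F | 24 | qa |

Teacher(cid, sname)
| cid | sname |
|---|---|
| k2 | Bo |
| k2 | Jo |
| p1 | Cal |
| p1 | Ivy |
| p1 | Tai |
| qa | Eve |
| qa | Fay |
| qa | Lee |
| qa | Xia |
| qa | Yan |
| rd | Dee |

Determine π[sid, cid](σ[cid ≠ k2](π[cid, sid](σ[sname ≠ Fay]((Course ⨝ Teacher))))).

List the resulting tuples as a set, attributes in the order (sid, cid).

{(17, qa), (24, qa), (26, p1), (30, qa)}

Joining Course and Teacher on cid yields {(A, 17, qa, Eve), (A, 17, qa, Fay), (A, 17, qa, Lee), (A, 17, qa, Xia), (A, 17, qa, Yan), (A, 26, p1, Cal), (A, 26, p1, Ivy), (A, 26, p1, Tai), (A, 30, k2, Bo), (A, 30, k2, Jo), (D, 30, qa, Eve), (D, 30, qa, Fay), (D, 30, qa, Lee), (D, 30, qa, Xia), (D, 30, qa, Yan), (F, 24, qa, Eve), (F, 24, qa, Fay), (F, 24, qa, Lee), (F, 24, qa, Xia), (F, 24, qa, Yan)}.
Apply σ_{sname ≠ Fay}; surviving tuples: {(A, 17, qa, Eve), (A, 17, qa, Lee), (A, 17, qa, Xia), (A, 17, qa, Yan), (A, 26, p1, Cal), (A, 26, p1, Ivy), (A, 26, p1, Tai), (A, 30, k2, Bo), (A, 30, k2, Jo), (D, 30, qa, Eve), (D, 30, qa, Lee), (D, 30, qa, Xia), (D, 30, qa, Yan), (F, 24, qa, Eve), (F, 24, qa, Lee), (F, 24, qa, Xia), (F, 24, qa, Yan)}
π[cid, sid]: project onto (cid, sid) (12 duplicate(s) eliminated) → {(k2, 30), (p1, 26), (qa, 17), (qa, 24), (qa, 30)}
Apply σ_{cid ≠ k2}; surviving tuples: {(p1, 26), (qa, 17), (qa, 24), (qa, 30)}
π[sid, cid]: project onto (sid, cid) → {(17, qa), (24, qa), (26, p1), (30, qa)}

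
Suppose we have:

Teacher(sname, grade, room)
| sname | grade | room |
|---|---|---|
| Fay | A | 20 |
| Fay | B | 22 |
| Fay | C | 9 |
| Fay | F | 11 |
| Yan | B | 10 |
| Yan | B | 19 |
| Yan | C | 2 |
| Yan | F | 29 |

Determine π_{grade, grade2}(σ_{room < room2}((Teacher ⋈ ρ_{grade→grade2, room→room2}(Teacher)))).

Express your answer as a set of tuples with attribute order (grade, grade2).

ρ[grade→grade2, room→room2]: schema becomes (sname, grade2, room2); tuples unchanged.
Joining Teacher and ρ_{grade→grade2, room→room2}(Teacher) on sname yields {(Fay, A, 20, A, 20), (Fay, A, 20, B, 22), (Fay, A, 20, C, 9), (Fay, A, 20, F, 11), (Fay, B, 22, A, 20), (Fay, B, 22, B, 22), (Fay, B, 22, C, 9), (Fay, B, 22, F, 11), (Fay, C, 9, A, 20), (Fay, C, 9, B, 22), (Fay, C, 9, C, 9), (Fay, C, 9, F, 11), (Fay, F, 11, A, 20), (Fay, F, 11, B, 22), (Fay, F, 11, C, 9), (Fay, F, 11, F, 11), (Yan, B, 10, B, 10), (Yan, B, 10, B, 19), (Yan, B, 10, C, 2), (Yan, B, 10, F, 29), (Yan, B, 19, B, 10), (Yan, B, 19, B, 19), (Yan, B, 19, C, 2), (Yan, B, 19, F, 29), (Yan, C, 2, B, 10), (Yan, C, 2, B, 19), (Yan, C, 2, C, 2), (Yan, C, 2, F, 29), (Yan, F, 29, B, 10), (Yan, F, 29, B, 19), (Yan, F, 29, C, 2), (Yan, F, 29, F, 29)}.
Filtering on room < room2 leaves {(Fay, A, 20, B, 22), (Fay, C, 9, A, 20), (Fay, C, 9, B, 22), (Fay, C, 9, F, 11), (Fay, F, 11, A, 20), (Fay, F, 11, B, 22), (Yan, B, 10, B, 19), (Yan, B, 10, F, 29), (Yan, B, 19, F, 29), (Yan, C, 2, B, 10), (Yan, C, 2, B, 19), (Yan, C, 2, F, 29)}.
Projecting to grade, grade2 (4 duplicate(s) eliminated): {(A, B), (B, B), (B, F), (C, A), (C, B), (C, F), (F, A), (F, B)}

{(A, B), (B, B), (B, F), (C, A), (C, B), (C, F), (F, A), (F, B)}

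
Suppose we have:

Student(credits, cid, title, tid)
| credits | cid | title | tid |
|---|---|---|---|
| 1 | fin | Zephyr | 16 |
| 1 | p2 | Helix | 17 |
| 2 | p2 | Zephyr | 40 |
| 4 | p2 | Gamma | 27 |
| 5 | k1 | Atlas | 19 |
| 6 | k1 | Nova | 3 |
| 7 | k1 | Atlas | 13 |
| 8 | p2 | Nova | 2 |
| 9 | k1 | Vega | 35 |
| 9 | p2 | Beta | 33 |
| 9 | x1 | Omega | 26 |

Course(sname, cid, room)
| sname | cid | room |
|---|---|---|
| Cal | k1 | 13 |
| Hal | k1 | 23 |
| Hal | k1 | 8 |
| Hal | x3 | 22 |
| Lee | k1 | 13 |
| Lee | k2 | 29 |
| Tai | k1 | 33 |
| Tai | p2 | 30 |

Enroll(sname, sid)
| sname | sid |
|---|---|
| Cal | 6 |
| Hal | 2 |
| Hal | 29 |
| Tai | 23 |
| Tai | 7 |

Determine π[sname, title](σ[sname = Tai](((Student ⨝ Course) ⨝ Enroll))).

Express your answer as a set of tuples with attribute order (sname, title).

{(Tai, Atlas), (Tai, Beta), (Tai, Gamma), (Tai, Helix), (Tai, Nova), (Tai, Vega), (Tai, Zephyr)}

Student ⋈ Course (natural join on cid): {(1, p2, Helix, 17, Tai, 30), (2, p2, Zephyr, 40, Tai, 30), (4, p2, Gamma, 27, Tai, 30), (5, k1, Atlas, 19, Cal, 13), (5, k1, Atlas, 19, Hal, 23), (5, k1, Atlas, 19, Hal, 8), (5, k1, Atlas, 19, Lee, 13), (5, k1, Atlas, 19, Tai, 33), (6, k1, Nova, 3, Cal, 13), (6, k1, Nova, 3, Hal, 23), (6, k1, Nova, 3, Hal, 8), (6, k1, Nova, 3, Lee, 13), (6, k1, Nova, 3, Tai, 33), (7, k1, Atlas, 13, Cal, 13), (7, k1, Atlas, 13, Hal, 23), (7, k1, Atlas, 13, Hal, 8), (7, k1, Atlas, 13, Lee, 13), (7, k1, Atlas, 13, Tai, 33), (8, p2, Nova, 2, Tai, 30), (9, k1, Vega, 35, Cal, 13), (9, k1, Vega, 35, Hal, 23), (9, k1, Vega, 35, Hal, 8), (9, k1, Vega, 35, Lee, 13), (9, k1, Vega, 35, Tai, 33), (9, p2, Beta, 33, Tai, 30)}
(Student ⨝ Course) ⋈ Enroll (natural join on sname): {(1, p2, Helix, 17, Tai, 30, 23), (1, p2, Helix, 17, Tai, 30, 7), (2, p2, Zephyr, 40, Tai, 30, 23), (2, p2, Zephyr, 40, Tai, 30, 7), (4, p2, Gamma, 27, Tai, 30, 23), (4, p2, Gamma, 27, Tai, 30, 7), (5, k1, Atlas, 19, Cal, 13, 6), (5, k1, Atlas, 19, Hal, 23, 2), (5, k1, Atlas, 19, Hal, 23, 29), (5, k1, Atlas, 19, Hal, 8, 2), (5, k1, Atlas, 19, Hal, 8, 29), (5, k1, Atlas, 19, Tai, 33, 23), (5, k1, Atlas, 19, Tai, 33, 7), (6, k1, Nova, 3, Cal, 13, 6), (6, k1, Nova, 3, Hal, 23, 2), (6, k1, Nova, 3, Hal, 23, 29), (6, k1, Nova, 3, Hal, 8, 2), (6, k1, Nova, 3, Hal, 8, 29), (6, k1, Nova, 3, Tai, 33, 23), (6, k1, Nova, 3, Tai, 33, 7), (7, k1, Atlas, 13, Cal, 13, 6), (7, k1, Atlas, 13, Hal, 23, 2), (7, k1, Atlas, 13, Hal, 23, 29), (7, k1, Atlas, 13, Hal, 8, 2), (7, k1, Atlas, 13, Hal, 8, 29), (7, k1, Atlas, 13, Tai, 33, 23), (7, k1, Atlas, 13, Tai, 33, 7), (8, p2, Nova, 2, Tai, 30, 23), (8, p2, Nova, 2, Tai, 30, 7), (9, k1, Vega, 35, Cal, 13, 6), (9, k1, Vega, 35, Hal, 23, 2), (9, k1, Vega, 35, Hal, 23, 29), (9, k1, Vega, 35, Hal, 8, 2), (9, k1, Vega, 35, Hal, 8, 29), (9, k1, Vega, 35, Tai, 33, 23), (9, k1, Vega, 35, Tai, 33, 7), (9, p2, Beta, 33, Tai, 30, 23), (9, p2, Beta, 33, Tai, 30, 7)}
Filtering on sname = Tai leaves {(1, p2, Helix, 17, Tai, 30, 23), (1, p2, Helix, 17, Tai, 30, 7), (2, p2, Zephyr, 40, Tai, 30, 23), (2, p2, Zephyr, 40, Tai, 30, 7), (4, p2, Gamma, 27, Tai, 30, 23), (4, p2, Gamma, 27, Tai, 30, 7), (5, k1, Atlas, 19, Tai, 33, 23), (5, k1, Atlas, 19, Tai, 33, 7), (6, k1, Nova, 3, Tai, 33, 23), (6, k1, Nova, 3, Tai, 33, 7), (7, k1, Atlas, 13, Tai, 33, 23), (7, k1, Atlas, 13, Tai, 33, 7), (8, p2, Nova, 2, Tai, 30, 23), (8, p2, Nova, 2, Tai, 30, 7), (9, k1, Vega, 35, Tai, 33, 23), (9, k1, Vega, 35, Tai, 33, 7), (9, p2, Beta, 33, Tai, 30, 23), (9, p2, Beta, 33, Tai, 30, 7)}.
Keep only column(s) sname, title (11 duplicate(s) eliminated): {(Tai, Atlas), (Tai, Beta), (Tai, Gamma), (Tai, Helix), (Tai, Nova), (Tai, Vega), (Tai, Zephyr)}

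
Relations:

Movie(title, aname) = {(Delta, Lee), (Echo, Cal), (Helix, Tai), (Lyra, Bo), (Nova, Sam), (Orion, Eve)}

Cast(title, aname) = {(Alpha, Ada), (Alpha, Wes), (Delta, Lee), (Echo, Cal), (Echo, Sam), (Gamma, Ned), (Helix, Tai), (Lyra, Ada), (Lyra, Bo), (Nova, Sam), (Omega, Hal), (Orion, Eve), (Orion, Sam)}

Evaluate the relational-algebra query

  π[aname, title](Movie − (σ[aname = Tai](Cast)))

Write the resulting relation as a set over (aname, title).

{(Bo, Lyra), (Cal, Echo), (Eve, Orion), (Lee, Delta), (Sam, Nova)}

Selection aname = Tai: {(Helix, Tai)}
Taking the difference: {(Delta, Lee), (Echo, Cal), (Lyra, Bo), (Nova, Sam), (Orion, Eve)}
Projecting to aname, title: {(Bo, Lyra), (Cal, Echo), (Eve, Orion), (Lee, Delta), (Sam, Nova)}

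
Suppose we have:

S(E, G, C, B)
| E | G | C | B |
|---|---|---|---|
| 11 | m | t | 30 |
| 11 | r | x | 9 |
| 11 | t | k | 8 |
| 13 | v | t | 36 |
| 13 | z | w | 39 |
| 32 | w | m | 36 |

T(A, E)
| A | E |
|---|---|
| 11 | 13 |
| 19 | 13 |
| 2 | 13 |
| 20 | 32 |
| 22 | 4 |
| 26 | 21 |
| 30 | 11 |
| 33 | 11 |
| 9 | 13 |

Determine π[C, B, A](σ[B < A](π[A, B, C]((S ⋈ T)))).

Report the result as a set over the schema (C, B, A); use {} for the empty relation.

Natural join on E: {(11, m, t, 30, 30), (11, m, t, 30, 33), (11, r, x, 9, 30), (11, r, x, 9, 33), (11, t, k, 8, 30), (11, t, k, 8, 33), (13, v, t, 36, 11), (13, v, t, 36, 19), (13, v, t, 36, 2), (13, v, t, 36, 9), (13, z, w, 39, 11), (13, z, w, 39, 19), (13, z, w, 39, 2), (13, z, w, 39, 9), (32, w, m, 36, 20)}
π_{A, B, C} gives {(11, 36, t), (11, 39, w), (19, 36, t), (19, 39, w), (2, 36, t), (2, 39, w), (20, 36, m), (30, 30, t), (30, 8, k), (30, 9, x), (33, 30, t), (33, 8, k), (33, 9, x), (9, 36, t), (9, 39, w)}.
Filtering on B < A leaves {(30, 8, k), (30, 9, x), (33, 30, t), (33, 8, k), (33, 9, x)}.
π_{C, B, A} gives {(k, 8, 30), (k, 8, 33), (t, 30, 33), (x, 9, 30), (x, 9, 33)}.

{(k, 8, 30), (k, 8, 33), (t, 30, 33), (x, 9, 30), (x, 9, 33)}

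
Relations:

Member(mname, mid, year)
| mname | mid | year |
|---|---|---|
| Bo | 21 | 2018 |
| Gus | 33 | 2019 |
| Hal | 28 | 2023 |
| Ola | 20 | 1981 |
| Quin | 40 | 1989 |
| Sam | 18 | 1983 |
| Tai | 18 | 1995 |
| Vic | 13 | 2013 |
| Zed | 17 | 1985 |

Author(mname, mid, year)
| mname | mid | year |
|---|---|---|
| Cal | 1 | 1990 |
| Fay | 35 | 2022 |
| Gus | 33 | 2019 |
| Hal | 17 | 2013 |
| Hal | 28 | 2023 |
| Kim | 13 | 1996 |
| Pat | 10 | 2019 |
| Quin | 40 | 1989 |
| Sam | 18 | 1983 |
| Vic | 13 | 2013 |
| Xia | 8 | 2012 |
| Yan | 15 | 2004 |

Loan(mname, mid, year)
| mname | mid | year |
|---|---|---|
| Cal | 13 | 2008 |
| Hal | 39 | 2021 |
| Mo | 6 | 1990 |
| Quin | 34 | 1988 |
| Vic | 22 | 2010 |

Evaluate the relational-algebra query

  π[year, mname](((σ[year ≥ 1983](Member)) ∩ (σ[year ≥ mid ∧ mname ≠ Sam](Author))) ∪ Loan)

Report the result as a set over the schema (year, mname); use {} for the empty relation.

{(1988, Quin), (1989, Quin), (1990, Mo), (2008, Cal), (2010, Vic), (2013, Vic), (2019, Gus), (2021, Hal), (2023, Hal)}

Apply σ_{year ≥ 1983}; surviving tuples: {(Bo, 21, 2018), (Gus, 33, 2019), (Hal, 28, 2023), (Quin, 40, 1989), (Sam, 18, 1983), (Tai, 18, 1995), (Vic, 13, 2013), (Zed, 17, 1985)}
Apply σ_{year ≥ mid ∧ mname ≠ Sam}; surviving tuples: {(Cal, 1, 1990), (Fay, 35, 2022), (Gus, 33, 2019), (Hal, 17, 2013), (Hal, 28, 2023), (Kim, 13, 1996), (Pat, 10, 2019), (Quin, 40, 1989), (Vic, 13, 2013), (Xia, 8, 2012), (Yan, 15, 2004)}
Intersection: {(Bo, 21, 2018), (Gus, 33, 2019), (Hal, 28, 2023), (Quin, 40, 1989), (Sam, 18, 1983), (Tai, 18, 1995), (Vic, 13, 2013), (Zed, 17, 1985)} with {(Cal, 1, 1990), (Fay, 35, 2022), (Gus, 33, 2019), (Hal, 17, 2013), (Hal, 28, 2023), (Kim, 13, 1996), (Pat, 10, 2019), (Quin, 40, 1989), (Vic, 13, 2013), (Xia, 8, 2012), (Yan, 15, 2004)} → {(Gus, 33, 2019), (Hal, 28, 2023), (Quin, 40, 1989), (Vic, 13, 2013)}
Union: {(Gus, 33, 2019), (Hal, 28, 2023), (Quin, 40, 1989), (Vic, 13, 2013)} with {(Cal, 13, 2008), (Hal, 39, 2021), (Mo, 6, 1990), (Quin, 34, 1988), (Vic, 22, 2010)} → {(Cal, 13, 2008), (Gus, 33, 2019), (Hal, 28, 2023), (Hal, 39, 2021), (Mo, 6, 1990), (Quin, 34, 1988), (Quin, 40, 1989), (Vic, 13, 2013), (Vic, 22, 2010)}
π[year, mname]: project onto (year, mname) → {(1988, Quin), (1989, Quin), (1990, Mo), (2008, Cal), (2010, Vic), (2013, Vic), (2019, Gus), (2021, Hal), (2023, Hal)}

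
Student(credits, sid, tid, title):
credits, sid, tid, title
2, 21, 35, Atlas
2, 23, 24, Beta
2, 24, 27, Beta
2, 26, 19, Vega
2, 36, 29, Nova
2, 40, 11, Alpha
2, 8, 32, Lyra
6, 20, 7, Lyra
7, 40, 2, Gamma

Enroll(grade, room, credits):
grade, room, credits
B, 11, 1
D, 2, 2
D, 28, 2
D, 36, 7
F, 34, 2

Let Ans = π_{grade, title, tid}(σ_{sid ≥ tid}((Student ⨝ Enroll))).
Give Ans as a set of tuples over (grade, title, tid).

Natural join on credits: {(2, 21, 35, Atlas, D, 2), (2, 21, 35, Atlas, D, 28), (2, 21, 35, Atlas, F, 34), (2, 23, 24, Beta, D, 2), (2, 23, 24, Beta, D, 28), (2, 23, 24, Beta, F, 34), (2, 24, 27, Beta, D, 2), (2, 24, 27, Beta, D, 28), (2, 24, 27, Beta, F, 34), (2, 26, 19, Vega, D, 2), (2, 26, 19, Vega, D, 28), (2, 26, 19, Vega, F, 34), (2, 36, 29, Nova, D, 2), (2, 36, 29, Nova, D, 28), (2, 36, 29, Nova, F, 34), (2, 40, 11, Alpha, D, 2), (2, 40, 11, Alpha, D, 28), (2, 40, 11, Alpha, F, 34), (2, 8, 32, Lyra, D, 2), (2, 8, 32, Lyra, D, 28), (2, 8, 32, Lyra, F, 34), (7, 40, 2, Gamma, D, 36)}
Selection sid ≥ tid: {(2, 26, 19, Vega, D, 2), (2, 26, 19, Vega, D, 28), (2, 26, 19, Vega, F, 34), (2, 36, 29, Nova, D, 2), (2, 36, 29, Nova, D, 28), (2, 36, 29, Nova, F, 34), (2, 40, 11, Alpha, D, 2), (2, 40, 11, Alpha, D, 28), (2, 40, 11, Alpha, F, 34), (7, 40, 2, Gamma, D, 36)}
Keep only column(s) grade, title, tid (3 duplicate(s) eliminated): {(D, Alpha, 11), (D, Gamma, 2), (D, Nova, 29), (D, Vega, 19), (F, Alpha, 11), (F, Nova, 29), (F, Vega, 19)}

{(D, Alpha, 11), (D, Gamma, 2), (D, Nova, 29), (D, Vega, 19), (F, Alpha, 11), (F, Nova, 29), (F, Vega, 19)}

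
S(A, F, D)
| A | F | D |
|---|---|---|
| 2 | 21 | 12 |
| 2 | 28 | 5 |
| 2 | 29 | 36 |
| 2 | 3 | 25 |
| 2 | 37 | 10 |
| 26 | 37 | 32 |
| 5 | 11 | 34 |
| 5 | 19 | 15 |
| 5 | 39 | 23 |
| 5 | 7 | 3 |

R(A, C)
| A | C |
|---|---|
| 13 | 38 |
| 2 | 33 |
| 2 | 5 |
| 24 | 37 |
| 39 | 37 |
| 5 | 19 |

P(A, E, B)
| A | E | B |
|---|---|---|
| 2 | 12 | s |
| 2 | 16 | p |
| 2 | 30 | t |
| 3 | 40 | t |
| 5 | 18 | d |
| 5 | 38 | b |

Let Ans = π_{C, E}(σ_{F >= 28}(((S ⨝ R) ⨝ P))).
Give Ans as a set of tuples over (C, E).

Natural join on A: {(2, 21, 12, 33), (2, 21, 12, 5), (2, 28, 5, 33), (2, 28, 5, 5), (2, 29, 36, 33), (2, 29, 36, 5), (2, 3, 25, 33), (2, 3, 25, 5), (2, 37, 10, 33), (2, 37, 10, 5), (5, 11, 34, 19), (5, 19, 15, 19), (5, 39, 23, 19), (5, 7, 3, 19)}
Natural join on A: {(2, 21, 12, 33, 12, s), (2, 21, 12, 33, 16, p), (2, 21, 12, 33, 30, t), (2, 21, 12, 5, 12, s), (2, 21, 12, 5, 16, p), (2, 21, 12, 5, 30, t), (2, 28, 5, 33, 12, s), (2, 28, 5, 33, 16, p), (2, 28, 5, 33, 30, t), (2, 28, 5, 5, 12, s), (2, 28, 5, 5, 16, p), (2, 28, 5, 5, 30, t), (2, 29, 36, 33, 12, s), (2, 29, 36, 33, 16, p), (2, 29, 36, 33, 30, t), (2, 29, 36, 5, 12, s), (2, 29, 36, 5, 16, p), (2, 29, 36, 5, 30, t), (2, 3, 25, 33, 12, s), (2, 3, 25, 33, 16, p), (2, 3, 25, 33, 30, t), (2, 3, 25, 5, 12, s), (2, 3, 25, 5, 16, p), (2, 3, 25, 5, 30, t), (2, 37, 10, 33, 12, s), (2, 37, 10, 33, 16, p), (2, 37, 10, 33, 30, t), (2, 37, 10, 5, 12, s), (2, 37, 10, 5, 16, p), (2, 37, 10, 5, 30, t), (5, 11, 34, 19, 18, d), (5, 11, 34, 19, 38, b), (5, 19, 15, 19, 18, d), (5, 19, 15, 19, 38, b), (5, 39, 23, 19, 18, d), (5, 39, 23, 19, 38, b), (5, 7, 3, 19, 18, d), (5, 7, 3, 19, 38, b)}
Selection F >= 28: {(2, 28, 5, 33, 12, s), (2, 28, 5, 33, 16, p), (2, 28, 5, 33, 30, t), (2, 28, 5, 5, 12, s), (2, 28, 5, 5, 16, p), (2, 28, 5, 5, 30, t), (2, 29, 36, 33, 12, s), (2, 29, 36, 33, 16, p), (2, 29, 36, 33, 30, t), (2, 29, 36, 5, 12, s), (2, 29, 36, 5, 16, p), (2, 29, 36, 5, 30, t), (2, 37, 10, 33, 12, s), (2, 37, 10, 33, 16, p), (2, 37, 10, 33, 30, t), (2, 37, 10, 5, 12, s), (2, 37, 10, 5, 16, p), (2, 37, 10, 5, 30, t), (5, 39, 23, 19, 18, d), (5, 39, 23, 19, 38, b)}
Projecting to C, E (12 duplicate(s) eliminated): {(19, 18), (19, 38), (33, 12), (33, 16), (33, 30), (5, 12), (5, 16), (5, 30)}

{(19, 18), (19, 38), (33, 12), (33, 16), (33, 30), (5, 12), (5, 16), (5, 30)}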